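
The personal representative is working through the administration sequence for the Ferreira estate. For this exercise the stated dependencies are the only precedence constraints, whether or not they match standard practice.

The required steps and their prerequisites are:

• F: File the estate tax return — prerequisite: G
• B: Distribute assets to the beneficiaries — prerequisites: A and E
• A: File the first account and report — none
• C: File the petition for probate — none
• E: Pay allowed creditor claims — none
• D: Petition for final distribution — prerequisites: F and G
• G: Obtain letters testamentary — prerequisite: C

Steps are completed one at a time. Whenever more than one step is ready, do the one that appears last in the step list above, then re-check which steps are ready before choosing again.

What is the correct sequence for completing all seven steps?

E → C → G → A → B → F → D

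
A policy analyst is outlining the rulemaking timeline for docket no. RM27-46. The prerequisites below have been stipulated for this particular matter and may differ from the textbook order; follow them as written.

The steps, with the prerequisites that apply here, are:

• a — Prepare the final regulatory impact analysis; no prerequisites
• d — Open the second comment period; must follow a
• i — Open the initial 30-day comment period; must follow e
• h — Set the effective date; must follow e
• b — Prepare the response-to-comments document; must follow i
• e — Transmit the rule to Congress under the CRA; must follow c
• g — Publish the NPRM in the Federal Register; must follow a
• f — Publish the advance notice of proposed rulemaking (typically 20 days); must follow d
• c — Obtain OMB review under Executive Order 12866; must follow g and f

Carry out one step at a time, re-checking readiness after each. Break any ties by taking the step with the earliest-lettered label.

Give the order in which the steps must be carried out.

Only a has no prerequisites, so it is first.
Now d and g have their prerequisites met. d has the earlier label, so d next.
f now also ready, so the ready set is {f, g}; f has the earlier label → f.
Next only g has its prerequisites met → g.
c needed f and g, now all done → c.
That leaves e as the only ready step → e.
Ready: h and i. h has the earlier label → h.
i needed e, now all done → i.
Next only b has its prerequisites met → b.

a → d → f → g → c → e → h → i → b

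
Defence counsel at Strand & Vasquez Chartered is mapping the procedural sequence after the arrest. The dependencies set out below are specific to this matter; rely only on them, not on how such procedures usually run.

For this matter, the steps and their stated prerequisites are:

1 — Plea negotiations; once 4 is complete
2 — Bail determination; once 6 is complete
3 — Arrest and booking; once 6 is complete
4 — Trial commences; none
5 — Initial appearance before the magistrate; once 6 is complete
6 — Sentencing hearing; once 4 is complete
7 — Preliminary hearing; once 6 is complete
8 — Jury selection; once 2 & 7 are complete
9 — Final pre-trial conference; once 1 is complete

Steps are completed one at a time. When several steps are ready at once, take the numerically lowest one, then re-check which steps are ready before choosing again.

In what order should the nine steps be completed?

4 1 6 2 3 5 7 8 9

4 has no prerequisites → 4 first.
Ready: 1 and 6. 1 has the earlier label → 1.
Ready: 6 and 9. 6 has the earlier label → 6.
2, 3, 5 and 7 now also ready, so the ready set is {2, 3, 5, 7, 9}; 2 has the earlier label → 2.
Ready: 3, 5, 7 and 9. 3 has the earlier label → 3.
5, 7 and 9 are all available; 5 has the earlier label → 5.
Now 7 and 9 have their prerequisites met. 7 has the earlier label, so 7 next.
8 now also ready, so the ready set is {8, 9}; 8 has the earlier label → 8.
That leaves 9 as the only ready step → 9.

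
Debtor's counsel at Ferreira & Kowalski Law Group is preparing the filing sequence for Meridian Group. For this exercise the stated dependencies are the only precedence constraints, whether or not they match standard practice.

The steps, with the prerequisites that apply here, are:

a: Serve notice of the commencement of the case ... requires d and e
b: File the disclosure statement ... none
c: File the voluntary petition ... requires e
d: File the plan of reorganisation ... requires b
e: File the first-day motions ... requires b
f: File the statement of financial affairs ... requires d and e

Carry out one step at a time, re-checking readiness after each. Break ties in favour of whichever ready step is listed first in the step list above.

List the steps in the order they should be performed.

b → d → e → a → c → f

b is the only step with nothing outstanding, so it goes first.
Now d and e have their prerequisites met. d is listed earlier, so d next.
Next only e has its prerequisites met → e.
Now a, c and f have their prerequisites met. a is listed earlier, so a next.
Now c and f have their prerequisites met. c is listed earlier, so c next.
f needed d and e, now all done → f.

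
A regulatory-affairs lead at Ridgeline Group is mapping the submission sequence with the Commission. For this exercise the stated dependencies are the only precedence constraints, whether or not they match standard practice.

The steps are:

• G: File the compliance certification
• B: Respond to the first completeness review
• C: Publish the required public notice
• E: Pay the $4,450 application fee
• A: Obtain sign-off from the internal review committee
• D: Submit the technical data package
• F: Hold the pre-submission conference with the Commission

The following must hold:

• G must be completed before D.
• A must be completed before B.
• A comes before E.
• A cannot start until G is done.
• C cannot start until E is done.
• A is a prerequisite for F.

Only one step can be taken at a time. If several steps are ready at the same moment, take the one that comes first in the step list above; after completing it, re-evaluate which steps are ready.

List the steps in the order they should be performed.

Only G has no prerequisites, so it is first.
Ready: A and D. A is listed earlier → A.
B, E and F now also ready, so the ready set is {B, E, D, F}; B is listed earlier → B.
Ready: E, D and F. E is listed earlier → E.
C now also ready, so the ready set is {C, D, F}; C is listed earlier → C.
D and F are both available; D is listed earlier → D.
Next only F has its prerequisites met → F.

G, A, B, E, C, D, F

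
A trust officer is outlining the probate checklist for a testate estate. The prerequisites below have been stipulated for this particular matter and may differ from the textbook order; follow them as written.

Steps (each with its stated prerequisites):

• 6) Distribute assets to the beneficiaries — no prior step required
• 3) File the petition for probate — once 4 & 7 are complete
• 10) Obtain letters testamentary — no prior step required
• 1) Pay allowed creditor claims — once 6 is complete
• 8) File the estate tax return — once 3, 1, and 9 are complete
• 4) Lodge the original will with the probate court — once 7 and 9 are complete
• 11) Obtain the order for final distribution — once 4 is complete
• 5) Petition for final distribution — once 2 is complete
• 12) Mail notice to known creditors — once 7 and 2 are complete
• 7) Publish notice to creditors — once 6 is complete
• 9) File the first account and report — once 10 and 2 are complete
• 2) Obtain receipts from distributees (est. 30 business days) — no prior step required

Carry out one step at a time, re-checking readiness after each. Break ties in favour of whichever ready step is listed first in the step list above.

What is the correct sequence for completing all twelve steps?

6, 10, 1, 7, 2, 5, 12, 9, 4, 3, 8, 11

Nothing is required for 6, 10 and 2. 6 is listed earlier → 6 first.
Ready: 10, 1, 7 and 2. 10 is listed earlier → 10.
Now 1, 7 and 2 have their prerequisites met. 1 is listed earlier, so 1 next.
7 and 2 are both available; 7 is listed earlier → 7.
2 is the only step now ready → 2.
Ready: 5, 12 and 9. 5 is listed earlier → 5.
12 and 9 are both available; 12 is listed earlier → 12.
9 is the only step now ready → 9.
4 needed 7 and 9, now all done → 4.
3 and 11 are both available; 3 is listed earlier → 3.
Ready: 8 and 11. 8 is listed earlier → 8.
11 is the only step now ready → 11.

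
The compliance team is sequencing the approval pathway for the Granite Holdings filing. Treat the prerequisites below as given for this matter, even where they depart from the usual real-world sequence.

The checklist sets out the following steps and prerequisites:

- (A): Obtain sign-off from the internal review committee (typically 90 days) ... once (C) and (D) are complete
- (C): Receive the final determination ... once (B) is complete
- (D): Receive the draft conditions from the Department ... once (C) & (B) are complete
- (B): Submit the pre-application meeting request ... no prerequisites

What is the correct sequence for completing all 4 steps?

(B) (C) (D) (A)

(B) is the only step with nothing outstanding, so it goes first.
That leaves (C) as the only ready step → (C).
(D) is the only step now ready → (D).
That leaves (A) as the only ready step → (A).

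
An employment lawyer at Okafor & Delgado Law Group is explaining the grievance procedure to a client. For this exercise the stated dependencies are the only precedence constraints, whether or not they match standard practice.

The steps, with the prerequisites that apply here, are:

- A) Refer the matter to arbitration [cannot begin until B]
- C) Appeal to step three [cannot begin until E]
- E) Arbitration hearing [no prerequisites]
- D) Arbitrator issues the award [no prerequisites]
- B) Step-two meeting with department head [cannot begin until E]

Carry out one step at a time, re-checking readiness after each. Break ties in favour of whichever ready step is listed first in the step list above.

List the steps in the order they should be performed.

E, C, D, B, A

E and D have no prerequisites; E is listed earlier, so E is first.
C and B now also ready, so the ready set is {C, D, B}; C is listed earlier → C.
Ready: D and B. D is listed earlier → D.
Next only B has its prerequisites met → B.
A is the only step now ready → A.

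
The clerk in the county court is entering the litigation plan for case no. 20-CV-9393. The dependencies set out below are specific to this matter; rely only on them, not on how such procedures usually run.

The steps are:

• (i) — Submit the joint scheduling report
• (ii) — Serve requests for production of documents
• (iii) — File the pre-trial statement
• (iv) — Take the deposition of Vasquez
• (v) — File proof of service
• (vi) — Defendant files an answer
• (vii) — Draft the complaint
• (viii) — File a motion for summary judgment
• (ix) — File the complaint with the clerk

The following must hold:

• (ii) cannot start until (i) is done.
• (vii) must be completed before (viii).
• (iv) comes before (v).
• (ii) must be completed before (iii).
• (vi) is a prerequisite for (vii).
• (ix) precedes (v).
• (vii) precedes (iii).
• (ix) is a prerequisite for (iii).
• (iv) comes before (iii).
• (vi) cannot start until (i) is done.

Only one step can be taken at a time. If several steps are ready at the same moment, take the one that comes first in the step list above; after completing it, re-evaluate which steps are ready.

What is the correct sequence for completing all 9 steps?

Nothing is required for (i), (iv) and (ix). (i) is listed earlier → (i) first.
Now (ii), (iv), (vi) and (ix) have their prerequisites met. (ii) is listed earlier, so (ii) next.
Ready: (iv), (vi) and (ix). (iv) is listed earlier → (iv).
Ready: (vi) and (ix). (vi) is listed earlier → (vi).
Now (vii) and (ix) have their prerequisites met. (vii) is listed earlier, so (vii) next.
(viii) now also ready, so the ready set is {(viii), (ix)}; (viii) is listed earlier → (viii).
(ix) is the only step now ready → (ix).
Ready: (iii) and (v). (iii) is listed earlier → (iii).
(v) is the only step now ready → (v).

(i) → (ii) → (iv) → (vi) → (vii) → (viii) → (ix) → (iii) → (v)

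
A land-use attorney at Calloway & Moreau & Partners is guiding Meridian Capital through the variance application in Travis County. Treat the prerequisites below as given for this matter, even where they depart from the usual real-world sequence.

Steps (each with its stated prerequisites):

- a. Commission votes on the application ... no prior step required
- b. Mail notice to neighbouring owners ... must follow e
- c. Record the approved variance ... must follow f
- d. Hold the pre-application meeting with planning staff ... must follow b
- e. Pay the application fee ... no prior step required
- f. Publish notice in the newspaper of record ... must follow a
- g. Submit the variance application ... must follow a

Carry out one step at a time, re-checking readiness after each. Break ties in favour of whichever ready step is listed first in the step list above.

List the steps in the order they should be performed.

a, e, b, d, f, c, g

Nothing is required for a and e. a is listed earlier → a first.
Now e, f and g have their prerequisites met. e is listed earlier, so e next.
b now also ready, so the ready set is {b, f, g}; b is listed earlier → b.
d now also ready, so the ready set is {d, f, g}; d is listed earlier → d.
Ready: f and g. f is listed earlier → f.
c and g are both available; c is listed earlier → c.
g is the only step now ready → g.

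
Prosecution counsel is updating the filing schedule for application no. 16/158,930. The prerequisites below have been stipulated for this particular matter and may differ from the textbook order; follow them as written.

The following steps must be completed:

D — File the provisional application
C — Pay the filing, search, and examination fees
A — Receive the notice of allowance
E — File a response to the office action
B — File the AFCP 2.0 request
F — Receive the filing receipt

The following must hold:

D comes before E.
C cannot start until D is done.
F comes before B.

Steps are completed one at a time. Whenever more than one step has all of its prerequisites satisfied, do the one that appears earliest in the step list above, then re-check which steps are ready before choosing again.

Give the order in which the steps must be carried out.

Nothing is required for D, A and F. D is listed earlier → D first.
C, A, E and F are all available; C is listed earlier → C.
Now A, E and F have their prerequisites met. A is listed earlier, so A next.
Ready: E and F. E is listed earlier → E.
That leaves F as the only ready step → F.
B needed F, now all done → B.

D, C, A, E, F, B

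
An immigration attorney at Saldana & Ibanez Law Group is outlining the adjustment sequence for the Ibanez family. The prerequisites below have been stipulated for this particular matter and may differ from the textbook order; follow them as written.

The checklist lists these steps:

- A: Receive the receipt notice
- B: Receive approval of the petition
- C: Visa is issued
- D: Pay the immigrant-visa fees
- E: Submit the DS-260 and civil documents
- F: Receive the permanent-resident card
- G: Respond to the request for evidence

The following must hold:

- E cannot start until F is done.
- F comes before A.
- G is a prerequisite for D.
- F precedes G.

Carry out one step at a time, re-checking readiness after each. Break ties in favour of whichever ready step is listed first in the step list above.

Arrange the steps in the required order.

B, C, F, A, E, G, D

B, C and F have no prerequisites; B is listed earlier, so B is first.
Ready: C and F. C is listed earlier → C.
That leaves F as the only ready step → F.
A, E and G are all available; A is listed earlier → A.
Now E and G have their prerequisites met. E is listed earlier, so E next.
G is the only step now ready → G.
Next only D has its prerequisites met → D.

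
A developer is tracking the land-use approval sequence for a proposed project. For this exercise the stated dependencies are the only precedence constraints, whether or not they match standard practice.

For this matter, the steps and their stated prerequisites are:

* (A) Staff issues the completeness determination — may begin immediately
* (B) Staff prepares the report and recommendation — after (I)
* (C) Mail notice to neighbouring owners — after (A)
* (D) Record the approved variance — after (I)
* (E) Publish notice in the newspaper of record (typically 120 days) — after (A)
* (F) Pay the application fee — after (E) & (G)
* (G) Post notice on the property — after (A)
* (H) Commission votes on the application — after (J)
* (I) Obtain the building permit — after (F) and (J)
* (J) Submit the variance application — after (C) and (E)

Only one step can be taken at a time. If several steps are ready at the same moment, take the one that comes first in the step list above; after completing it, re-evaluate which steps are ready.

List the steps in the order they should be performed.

(A) → (C) → (E) → (G) → (F) → (J) → (H) → (I) → (B) → (D)

(A) is the only step with nothing outstanding, so it goes first.
Ready: (C), (E) and (G). (C) is listed earlier → (C).
Now (E) and (G) have their prerequisites met. (E) is listed earlier, so (E) next.
Ready: (G) and (J). (G) is listed earlier → (G).
(F) and (J) are both available; (F) is listed earlier → (F).
(J) needed (C) and (E), now all done → (J).
Ready: (H) and (I). (H) is listed earlier → (H).
That leaves (I) as the only ready step → (I).
Now (B) and (D) have their prerequisites met. (B) is listed earlier, so (B) next.
(D) is the only step now ready → (D).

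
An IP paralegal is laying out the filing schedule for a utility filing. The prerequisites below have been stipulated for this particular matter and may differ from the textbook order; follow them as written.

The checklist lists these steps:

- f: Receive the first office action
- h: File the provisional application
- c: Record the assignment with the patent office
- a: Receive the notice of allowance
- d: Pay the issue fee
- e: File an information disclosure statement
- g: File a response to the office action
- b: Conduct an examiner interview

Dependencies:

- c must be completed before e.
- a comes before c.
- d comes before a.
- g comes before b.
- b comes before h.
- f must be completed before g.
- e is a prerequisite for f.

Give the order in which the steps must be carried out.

d, a, c, e, f, g, b, h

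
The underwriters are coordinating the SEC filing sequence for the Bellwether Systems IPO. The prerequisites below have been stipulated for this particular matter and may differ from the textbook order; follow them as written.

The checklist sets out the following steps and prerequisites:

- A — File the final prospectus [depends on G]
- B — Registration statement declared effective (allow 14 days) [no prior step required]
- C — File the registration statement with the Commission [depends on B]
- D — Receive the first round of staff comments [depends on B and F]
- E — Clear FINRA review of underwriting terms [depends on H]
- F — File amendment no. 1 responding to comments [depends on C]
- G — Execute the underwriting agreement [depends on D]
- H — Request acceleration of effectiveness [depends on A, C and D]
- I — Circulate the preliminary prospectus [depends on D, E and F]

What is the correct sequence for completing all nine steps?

Only B has no prerequisites, so it is first.
C needed B, now all done → C.
Next only F has its prerequisites met → F.
That leaves D as the only ready step → D.
G needed D, now all done → G.
A needed G, now all done → A.
H is the only step now ready → H.
E needed H, now all done → E.
Next only I has its prerequisites met → I.

B, C, F, D, G, A, H, E, I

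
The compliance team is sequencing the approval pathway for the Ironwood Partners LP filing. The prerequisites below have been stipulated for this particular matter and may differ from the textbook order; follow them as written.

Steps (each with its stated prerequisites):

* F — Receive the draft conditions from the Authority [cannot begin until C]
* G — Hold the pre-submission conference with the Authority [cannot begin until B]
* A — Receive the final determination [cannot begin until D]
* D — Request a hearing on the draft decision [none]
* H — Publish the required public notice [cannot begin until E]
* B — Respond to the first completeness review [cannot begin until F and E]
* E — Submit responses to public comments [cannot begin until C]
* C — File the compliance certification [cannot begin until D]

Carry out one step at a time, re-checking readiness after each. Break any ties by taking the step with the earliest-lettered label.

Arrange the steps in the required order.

D has no prerequisites → D first.
Now A and C have their prerequisites met. A has the earlier label, so A next.
That leaves C as the only ready step → C.
E and F are both available; E has the earlier label → E.
Ready: F and H. F has the earlier label → F.
Now B and H have their prerequisites met. B has the earlier label, so B next.
G now also ready, so the ready set is {G, H}; G has the earlier label → G.
H needed E, now all done → H.

D, A, C, E, F, B, G, H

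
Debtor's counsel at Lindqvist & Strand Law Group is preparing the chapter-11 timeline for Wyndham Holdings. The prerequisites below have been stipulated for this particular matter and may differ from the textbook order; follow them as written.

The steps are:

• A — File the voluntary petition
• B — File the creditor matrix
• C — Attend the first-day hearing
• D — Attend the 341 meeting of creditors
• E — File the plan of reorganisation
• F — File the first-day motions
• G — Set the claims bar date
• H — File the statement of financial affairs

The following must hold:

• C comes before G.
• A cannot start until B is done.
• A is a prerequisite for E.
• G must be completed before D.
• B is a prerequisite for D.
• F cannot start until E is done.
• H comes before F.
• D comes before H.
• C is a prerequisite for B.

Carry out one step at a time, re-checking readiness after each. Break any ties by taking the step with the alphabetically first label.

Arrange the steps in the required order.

C B A E G D H F

C is the only step with nothing outstanding, so it goes first.
B and G are both available; B has the earlier label → B.
A and G are both available; A has the earlier label → A.
E and G are both available; E has the earlier label → E.
G needed C, now all done → G.
That leaves D as the only ready step → D.
That leaves H as the only ready step → H.
F is the only step now ready → F.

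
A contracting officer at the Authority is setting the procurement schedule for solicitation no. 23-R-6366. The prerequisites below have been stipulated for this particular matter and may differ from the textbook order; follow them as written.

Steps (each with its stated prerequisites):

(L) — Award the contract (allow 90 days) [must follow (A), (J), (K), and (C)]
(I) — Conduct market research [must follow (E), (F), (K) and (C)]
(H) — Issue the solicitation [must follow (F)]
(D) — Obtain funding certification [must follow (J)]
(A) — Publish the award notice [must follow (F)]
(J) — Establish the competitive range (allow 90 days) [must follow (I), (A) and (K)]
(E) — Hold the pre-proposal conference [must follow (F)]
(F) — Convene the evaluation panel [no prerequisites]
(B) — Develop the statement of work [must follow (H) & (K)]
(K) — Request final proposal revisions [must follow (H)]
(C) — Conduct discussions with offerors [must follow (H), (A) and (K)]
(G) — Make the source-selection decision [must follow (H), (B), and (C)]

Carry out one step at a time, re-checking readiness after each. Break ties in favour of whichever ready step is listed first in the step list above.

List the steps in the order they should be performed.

(F) has no prerequisites → (F) first.
(H), (A) and (E) are all available; (H) is listed earlier → (H).
(K) now also ready, so the ready set is {(A), (E), (K)}; (A) is listed earlier → (A).
Now (E) and (K) have their prerequisites met. (E) is listed earlier, so (E) next.
(K) needed (H), now all done → (K).
Ready: (B) and (C). (B) is listed earlier → (B).
(C) is the only step now ready → (C).
(I) and (G) are both available; (I) is listed earlier → (I).
Now (J) and (G) have their prerequisites met. (J) is listed earlier, so (J) next.
(L) and (D) now also ready, so the ready set is {(L), (D), (G)}; (L) is listed earlier → (L).
(D) and (G) are both available; (D) is listed earlier → (D).
Next only (G) has its prerequisites met → (G).

(F) → (H) → (A) → (E) → (K) → (B) → (C) → (I) → (J) → (L) → (D) → (G)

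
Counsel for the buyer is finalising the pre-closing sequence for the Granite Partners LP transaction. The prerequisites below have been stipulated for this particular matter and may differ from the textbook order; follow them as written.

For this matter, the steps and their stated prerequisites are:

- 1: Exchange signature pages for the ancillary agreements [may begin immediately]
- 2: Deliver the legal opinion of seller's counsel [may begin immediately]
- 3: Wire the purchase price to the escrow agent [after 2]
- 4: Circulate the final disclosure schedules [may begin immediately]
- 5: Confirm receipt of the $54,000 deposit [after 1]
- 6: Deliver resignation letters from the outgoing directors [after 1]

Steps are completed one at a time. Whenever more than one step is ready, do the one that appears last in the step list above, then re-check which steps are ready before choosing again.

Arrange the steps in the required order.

Nothing is required for 4, 2 and 1. 4 is listed later → 4 first.
Ready: 2 and 1. 2 is listed later → 2.
3 and 1 are both available; 3 is listed later → 3.
That leaves 1 as the only ready step → 1.
Ready: 6 and 5. 6 is listed later → 6.
5 is the only step now ready → 5.

4 2 3 1 6 5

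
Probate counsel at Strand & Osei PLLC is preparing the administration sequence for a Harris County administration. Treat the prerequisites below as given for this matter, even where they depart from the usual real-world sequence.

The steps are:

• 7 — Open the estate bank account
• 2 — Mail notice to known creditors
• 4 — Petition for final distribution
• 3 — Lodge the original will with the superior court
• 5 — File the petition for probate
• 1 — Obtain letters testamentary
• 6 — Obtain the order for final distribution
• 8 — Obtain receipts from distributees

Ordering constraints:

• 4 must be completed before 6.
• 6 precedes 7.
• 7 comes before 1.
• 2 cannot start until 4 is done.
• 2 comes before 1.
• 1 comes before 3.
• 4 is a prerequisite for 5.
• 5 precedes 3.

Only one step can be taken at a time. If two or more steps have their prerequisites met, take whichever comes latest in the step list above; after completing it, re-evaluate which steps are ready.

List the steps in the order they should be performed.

8 4 6 5 2 7 1 3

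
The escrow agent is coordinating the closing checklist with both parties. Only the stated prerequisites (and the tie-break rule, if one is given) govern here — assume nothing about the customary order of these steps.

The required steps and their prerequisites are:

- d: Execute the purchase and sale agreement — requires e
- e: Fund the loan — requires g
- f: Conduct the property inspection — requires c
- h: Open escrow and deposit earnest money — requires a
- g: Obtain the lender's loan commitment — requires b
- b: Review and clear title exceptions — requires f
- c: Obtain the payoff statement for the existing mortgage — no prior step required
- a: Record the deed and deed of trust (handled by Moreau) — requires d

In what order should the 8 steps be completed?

c is the only step with nothing outstanding, so it goes first.
That leaves f as the only ready step → f.
Next only b has its prerequisites met → b.
That leaves g as the only ready step → g.
e needed g, now all done → e.
d is the only step now ready → d.
That leaves a as the only ready step → a.
That leaves h as the only ready step → h.

c f b g e d a h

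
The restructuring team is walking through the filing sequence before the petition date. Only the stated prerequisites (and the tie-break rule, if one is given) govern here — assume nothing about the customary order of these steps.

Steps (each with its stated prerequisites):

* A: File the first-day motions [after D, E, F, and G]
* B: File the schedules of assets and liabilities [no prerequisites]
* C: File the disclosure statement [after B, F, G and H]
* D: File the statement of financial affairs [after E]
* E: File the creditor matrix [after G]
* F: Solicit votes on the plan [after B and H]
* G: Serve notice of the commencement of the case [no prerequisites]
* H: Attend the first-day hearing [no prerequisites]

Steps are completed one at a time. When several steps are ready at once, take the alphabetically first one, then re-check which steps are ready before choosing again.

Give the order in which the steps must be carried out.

B, G and H have no prerequisites; B has the earlier label, so B is first.
Now G and H have their prerequisites met. G has the earlier label, so G next.
E now also ready, so the ready set is {E, H}; E has the earlier label → E.
D now also ready, so the ready set is {D, H}; D has the earlier label → D.
That leaves H as the only ready step → H.
That leaves F as the only ready step → F.
Now A and C have their prerequisites met. A has the earlier label, so A next.
Next only C has its prerequisites met → C.

B, G, E, D, H, F, A, C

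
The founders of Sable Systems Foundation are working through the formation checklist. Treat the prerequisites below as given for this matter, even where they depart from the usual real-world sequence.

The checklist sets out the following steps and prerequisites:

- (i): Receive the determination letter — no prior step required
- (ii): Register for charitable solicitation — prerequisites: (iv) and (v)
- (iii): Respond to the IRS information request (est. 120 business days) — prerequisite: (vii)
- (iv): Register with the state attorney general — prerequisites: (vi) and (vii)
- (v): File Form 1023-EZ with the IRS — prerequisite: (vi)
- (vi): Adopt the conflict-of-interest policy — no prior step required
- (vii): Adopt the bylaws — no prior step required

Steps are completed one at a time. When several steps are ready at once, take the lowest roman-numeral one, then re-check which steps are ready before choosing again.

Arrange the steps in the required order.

Nothing is required for (i), (vi) and (vii). (i) has the earlier label → (i) first.
(vi) and (vii) are both available; (vi) has the earlier label → (vi).
(v) now also ready, so the ready set is {(v), (vii)}; (v) has the earlier label → (v).
That leaves (vii) as the only ready step → (vii).
Ready: (iii) and (iv). (iii) has the earlier label → (iii).
That leaves (iv) as the only ready step → (iv).
Next only (ii) has its prerequisites met → (ii).

(i) → (vi) → (v) → (vii) → (iii) → (iv) → (ii)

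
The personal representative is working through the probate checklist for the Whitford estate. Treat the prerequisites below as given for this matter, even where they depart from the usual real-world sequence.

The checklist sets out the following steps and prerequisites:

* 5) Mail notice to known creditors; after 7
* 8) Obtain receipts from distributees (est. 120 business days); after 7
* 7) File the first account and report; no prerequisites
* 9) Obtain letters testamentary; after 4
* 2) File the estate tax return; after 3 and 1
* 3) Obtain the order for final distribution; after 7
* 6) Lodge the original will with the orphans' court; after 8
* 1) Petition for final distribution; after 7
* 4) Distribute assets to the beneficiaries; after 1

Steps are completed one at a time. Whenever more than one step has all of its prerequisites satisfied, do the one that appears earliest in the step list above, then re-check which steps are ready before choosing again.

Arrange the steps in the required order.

7, 5, 8, 3, 6, 1, 2, 4, 9

7 has no prerequisites → 7 first.
Now 5, 8, 3 and 1 have their prerequisites met. 5 is listed earlier, so 5 next.
8, 3 and 1 are all available; 8 is listed earlier → 8.
6 now also ready, so the ready set is {3, 6, 1}; 3 is listed earlier → 3.
Now 6 and 1 have their prerequisites met. 6 is listed earlier, so 6 next.
1 is the only step now ready → 1.
2 and 4 are both available; 2 is listed earlier → 2.
Next only 4 has its prerequisites met → 4.
Next only 9 has its prerequisites met → 9.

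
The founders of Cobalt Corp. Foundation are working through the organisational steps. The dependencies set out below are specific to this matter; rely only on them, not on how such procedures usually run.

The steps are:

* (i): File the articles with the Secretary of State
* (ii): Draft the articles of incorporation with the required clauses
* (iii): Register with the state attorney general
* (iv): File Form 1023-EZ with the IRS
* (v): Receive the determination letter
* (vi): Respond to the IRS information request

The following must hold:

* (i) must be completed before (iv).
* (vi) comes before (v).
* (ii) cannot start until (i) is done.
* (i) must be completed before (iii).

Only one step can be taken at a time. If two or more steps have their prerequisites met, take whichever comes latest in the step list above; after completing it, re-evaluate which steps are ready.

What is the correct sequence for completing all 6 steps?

(vi) and (i) have no prerequisites; (vi) is listed later, so (vi) is first.
Now (v) and (i) have their prerequisites met. (v) is listed later, so (v) next.
That leaves (i) as the only ready step → (i).
(iv), (iii) and (ii) are all available; (iv) is listed later → (iv).
Now (iii) and (ii) have their prerequisites met. (iii) is listed later, so (iii) next.
That leaves (ii) as the only ready step → (ii).

(vi) → (v) → (i) → (iv) → (iii) → (ii)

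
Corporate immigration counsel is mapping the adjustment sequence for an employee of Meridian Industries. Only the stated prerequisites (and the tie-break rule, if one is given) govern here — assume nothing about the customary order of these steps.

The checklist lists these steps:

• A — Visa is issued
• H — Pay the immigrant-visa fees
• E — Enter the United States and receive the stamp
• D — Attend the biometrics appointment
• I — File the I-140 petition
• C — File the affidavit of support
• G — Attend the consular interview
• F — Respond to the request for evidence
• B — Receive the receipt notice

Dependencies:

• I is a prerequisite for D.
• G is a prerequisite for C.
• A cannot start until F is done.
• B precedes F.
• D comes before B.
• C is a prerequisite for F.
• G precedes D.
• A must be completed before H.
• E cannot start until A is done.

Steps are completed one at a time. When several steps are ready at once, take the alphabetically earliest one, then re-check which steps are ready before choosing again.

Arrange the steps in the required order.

G → C → I → D → B → F → A → E → H

Nothing is required for G and I. G has the earlier label → G first.
C now also ready, so the ready set is {C, I}; C has the earlier label → C.
I is the only step now ready → I.
Next only D has its prerequisites met → D.
That leaves B as the only ready step → B.
F needed B and C, now all done → F.
A is the only step now ready → A.
E and H are both available; E has the earlier label → E.
Next only H has its prerequisites met → H.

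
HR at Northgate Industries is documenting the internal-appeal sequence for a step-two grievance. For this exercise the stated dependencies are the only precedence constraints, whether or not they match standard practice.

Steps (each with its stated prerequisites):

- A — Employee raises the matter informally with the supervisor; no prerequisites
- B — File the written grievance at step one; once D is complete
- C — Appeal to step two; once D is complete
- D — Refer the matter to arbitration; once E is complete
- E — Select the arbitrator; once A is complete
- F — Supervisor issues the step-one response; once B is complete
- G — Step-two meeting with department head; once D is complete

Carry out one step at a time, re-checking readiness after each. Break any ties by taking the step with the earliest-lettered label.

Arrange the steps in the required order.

A has no prerequisites → A first.
E needed A, now all done → E.
D needed E, now all done → D.
B, C and G are all available; B has the earlier label → B.
Now C, F and G have their prerequisites met. C has the earlier label, so C next.
Ready: F and G. F has the earlier label → F.
G needed D, now all done → G.

A, E, D, B, C, F, G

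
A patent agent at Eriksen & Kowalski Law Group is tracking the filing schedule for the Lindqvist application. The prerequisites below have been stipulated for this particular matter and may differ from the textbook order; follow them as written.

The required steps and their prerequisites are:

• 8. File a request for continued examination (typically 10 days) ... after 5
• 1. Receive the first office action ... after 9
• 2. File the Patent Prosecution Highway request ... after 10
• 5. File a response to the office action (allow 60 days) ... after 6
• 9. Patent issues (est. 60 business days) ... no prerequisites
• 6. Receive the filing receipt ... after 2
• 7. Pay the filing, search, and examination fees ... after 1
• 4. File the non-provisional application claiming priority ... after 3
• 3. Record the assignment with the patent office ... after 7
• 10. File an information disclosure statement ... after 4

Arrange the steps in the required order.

9, 1, 7, 3, 4, 10, 2, 6, 5, 8

9 is the only step with nothing outstanding, so it goes first.
1 is the only step now ready → 1.
7 is the only step now ready → 7.
3 needed 7, now all done → 3.
4 is the only step now ready → 4.
That leaves 10 as the only ready step → 10.
That leaves 2 as the only ready step → 2.
That leaves 6 as the only ready step → 6.
5 is the only step now ready → 5.
8 needed 5, now all done → 8.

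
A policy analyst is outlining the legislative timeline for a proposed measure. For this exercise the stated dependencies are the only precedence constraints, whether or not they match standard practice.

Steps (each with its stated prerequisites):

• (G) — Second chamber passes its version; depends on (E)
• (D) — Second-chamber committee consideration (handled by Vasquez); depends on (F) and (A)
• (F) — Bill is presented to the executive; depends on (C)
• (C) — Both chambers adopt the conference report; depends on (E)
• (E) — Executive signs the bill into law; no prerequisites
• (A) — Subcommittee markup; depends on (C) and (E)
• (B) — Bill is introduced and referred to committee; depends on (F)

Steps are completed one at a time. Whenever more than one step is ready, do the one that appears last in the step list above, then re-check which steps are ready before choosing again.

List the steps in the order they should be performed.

(E), (C), (A), (F), (B), (D), (G)

Only (E) has no prerequisites, so it is first.
Ready: (C) and (G). (C) is listed later → (C).
(A), (F) and (G) are all available; (A) is listed later → (A).
(F) and (G) are both available; (F) is listed later → (F).
(B) and (D) now also ready, so the ready set is {(B), (D), (G)}; (B) is listed later → (B).
Ready: (D) and (G). (D) is listed later → (D).
Next only (G) has its prerequisites met → (G).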